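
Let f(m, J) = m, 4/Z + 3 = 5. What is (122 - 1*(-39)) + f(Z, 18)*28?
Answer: 217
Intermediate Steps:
Z = 2 (Z = 4/(-3 + 5) = 4/2 = 4*(½) = 2)
(122 - 1*(-39)) + f(Z, 18)*28 = (122 - 1*(-39)) + 2*28 = (122 + 39) + 56 = 161 + 56 = 217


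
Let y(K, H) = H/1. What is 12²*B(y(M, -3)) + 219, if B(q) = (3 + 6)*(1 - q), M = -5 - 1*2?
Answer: 5403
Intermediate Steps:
M = -7 (M = -5 - 2 = -7)
y(K, H) = H (y(K, H) = H*1 = H)
B(q) = 9 - 9*q (B(q) = 9*(1 - q) = 9 - 9*q)
12²*B(y(M, -3)) + 219 = 12²*(9 - 9*(-3)) + 219 = 144*(9 + 27) + 219 = 144*36 + 219 = 5184 + 219 = 5403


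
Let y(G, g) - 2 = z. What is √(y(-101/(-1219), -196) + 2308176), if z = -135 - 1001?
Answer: 9*√28482 ≈ 1518.9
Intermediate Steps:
z = -1136
y(G, g) = -1134 (y(G, g) = 2 - 1136 = -1134)
√(y(-101/(-1219), -196) + 2308176) = √(-1134 + 2308176) = √2307042 = 9*√28482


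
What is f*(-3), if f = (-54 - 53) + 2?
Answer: 315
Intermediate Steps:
f = -105 (f = -107 + 2 = -105)
f*(-3) = -105*(-3) = 315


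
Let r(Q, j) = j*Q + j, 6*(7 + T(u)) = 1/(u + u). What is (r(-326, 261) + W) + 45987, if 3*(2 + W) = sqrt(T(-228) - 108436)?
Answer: -38840 + I*sqrt(5637300931)/684 ≈ -38840.0 + 109.77*I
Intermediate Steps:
T(u) = -7 + 1/(12*u) (T(u) = -7 + 1/(6*(u + u)) = -7 + 1/(6*((2*u))) = -7 + (1/(2*u))/6 = -7 + 1/(12*u))
W = -2 + I*sqrt(5637300931)/684 (W = -2 + sqrt((-7 + (1/12)/(-228)) - 108436)/3 = -2 + sqrt((-7 + (1/12)*(-1/228)) - 108436)/3 = -2 + sqrt((-7 - 1/2736) - 108436)/3 = -2 + sqrt(-19153/2736 - 108436)/3 = -2 + sqrt(-296700049/2736)/3 = -2 + (I*sqrt(5637300931)/228)/3 = -2 + I*sqrt(5637300931)/684 ≈ -2.0 + 109.77*I)
r(Q, j) = j + Q*j (r(Q, j) = Q*j + j = j + Q*j)
(r(-326, 261) + W) + 45987 = (261*(1 - 326) + (-2 + I*sqrt(5637300931)/684)) + 45987 = (261*(-325) + (-2 + I*sqrt(5637300931)/684)) + 45987 = (-84825 + (-2 + I*sqrt(5637300931)/684)) + 45987 = (-84827 + I*sqrt(5637300931)/684) + 45987 = -38840 + I*sqrt(5637300931)/684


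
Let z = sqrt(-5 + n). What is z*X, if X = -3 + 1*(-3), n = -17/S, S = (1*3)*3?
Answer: -2*I*sqrt(62) ≈ -15.748*I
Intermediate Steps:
S = 9 (S = 3*3 = 9)
n = -17/9 ≈ -1.8889
X = -6 (X = -3 - 3 = -6)
z = I*sqrt(62)/3 (z = sqrt(-5 - 17/9) = sqrt(-62/9) = I*sqrt(62)/3 ≈ 2.6247*I)
z*X = (I*sqrt(62)/3)*(-6) = -2*I*sqrt(62)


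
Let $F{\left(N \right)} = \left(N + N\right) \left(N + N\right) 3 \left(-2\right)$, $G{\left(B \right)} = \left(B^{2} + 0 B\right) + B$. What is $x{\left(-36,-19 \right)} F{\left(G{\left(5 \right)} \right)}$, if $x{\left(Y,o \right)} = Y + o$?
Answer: $1188000$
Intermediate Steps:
$G{\left(B \right)} = B + B^{2}$ ($G{\left(B \right)} = \left(B^{2} + 0\right) + B = B^{2} + B = B + B^{2}$)
$F{\left(N \right)} = - 24 N^{2}$ ($F{\left(N \right)} = 2 N 2 N 3 \left(-2\right) = 4 N^{2} \cdot 3 \left(-2\right) = 12 N^{2} \left(-2\right) = - 24 N^{2}$)
$x{\left(-36,-19 \right)} F{\left(G{\left(5 \right)} \right)} = \left(-36 - 19\right) \left(- 24 \left(5 \left(1 + 5\right)\right)^{2}\right) = - 55 \left(- 24 \left(5 \cdot 6\right)^{2}\right) = - 55 \left(- 24 \cdot 30^{2}\right) = - 55 \left(\left(-24\right) 900\right) = \left(-55\right) \left(-21600\right) = 1188000$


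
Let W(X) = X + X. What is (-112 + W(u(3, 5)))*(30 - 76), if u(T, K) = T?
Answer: 4876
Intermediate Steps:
W(X) = 2*X
(-112 + W(u(3, 5)))*(30 - 76) = (-112 + 2*3)*(30 - 76) = (-112 + 6)*(-46) = -106*(-46) = 4876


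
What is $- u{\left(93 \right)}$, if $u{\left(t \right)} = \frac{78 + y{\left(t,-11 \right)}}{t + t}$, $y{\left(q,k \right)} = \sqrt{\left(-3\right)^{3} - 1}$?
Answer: $- \frac{13}{31} - \frac{i \sqrt{7}}{93} \approx -0.41935 - 0.028449 i$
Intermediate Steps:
$y{\left(q,k \right)} = 2 i \sqrt{7}$ ($y{\left(q,k \right)} = \sqrt{-27 - 1} = \sqrt{-28} = 2 i \sqrt{7}$)
$u{\left(t \right)} = \frac{78 + 2 i \sqrt{7}}{2 t}$ ($u{\left(t \right)} = \frac{78 + 2 i \sqrt{7}}{t + t} = \frac{78 + 2 i \sqrt{7}}{2 t}$)
$- u{\left(93 \right)} = - \frac{39 + i \sqrt{7}}{93} = - (\frac{13}{31} + \frac{i \sqrt{7}}{93}) = - \frac{13}{31} - \frac{i \sqrt{7}}{93}$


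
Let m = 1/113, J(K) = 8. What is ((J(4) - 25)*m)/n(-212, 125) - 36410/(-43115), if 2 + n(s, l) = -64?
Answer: 54455747/64310334 ≈ 0.84677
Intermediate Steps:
n(s, l) = -66 (n(s, l) = -2 - 64 = -66)
m = 1/113 ≈ 0.0088496
((J(4) - 25)*m)/n(-212, 125) - 36410/(-43115) = ((8 - 25)*(1/113))/(-66) - 36410/(-43115) = -17*1/113*(-1/66) - 36410*(-1/43115) = -17/113*(-1/66) + 7282/8623 = 17/7458 + 7282/8623 = 54455747/64310334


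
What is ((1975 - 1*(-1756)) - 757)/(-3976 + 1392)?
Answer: -1487/1292 ≈ -1.1509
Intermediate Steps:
((1975 - 1*(-1756)) - 757)/(-3976 + 1392) = ((1975 + 1756) - 757)/(-2584) = (3731 - 757)*(-1/2584) = 2974*(-1/2584) = -1487/1292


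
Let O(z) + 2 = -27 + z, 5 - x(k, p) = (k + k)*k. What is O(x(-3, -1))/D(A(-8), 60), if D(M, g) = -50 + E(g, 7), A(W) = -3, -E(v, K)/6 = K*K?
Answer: 21/172 ≈ 0.12209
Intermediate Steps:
E(v, K) = -6*K**2 (E(v, K) = -6*K*K = -6*K**2)
x(k, p) = 5 - 2*k**2 (x(k, p) = 5 - (k + k)*k = 5 - 2*k*k = 5 - 2*k**2)
O(z) = -29 + z (O(z) = -2 + (-27 + z) = -29 + z)
D(M, g) = -344 (D(M, g) = -50 - 6*7**2 = -50 - 6*49 = -50 - 294 = -344)
O(x(-3, -1))/D(A(-8), 60) = (-29 + (5 - 2*(-3)**2))/(-344) = (-29 + (5 - 2*9))*(-1/344) = (-29 + (5 - 18))*(-1/344) = (-29 - 13)*(-1/344) = -42*(-1/344) = 21/172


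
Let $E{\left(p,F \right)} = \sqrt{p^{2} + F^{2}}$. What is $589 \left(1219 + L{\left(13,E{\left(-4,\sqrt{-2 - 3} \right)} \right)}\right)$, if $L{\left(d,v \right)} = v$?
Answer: $717991 + 589 \sqrt{11} \approx 7.1994 \cdot 10^{5}$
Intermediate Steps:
$E{\left(p,F \right)} = \sqrt{F^{2} + p^{2}}$
$589 \left(1219 + L{\left(13,E{\left(-4,\sqrt{-2 - 3} \right)} \right)}\right) = 589 \left(1219 + \sqrt{\left(\sqrt{-2 - 3}\right)^{2} + \left(-4\right)^{2}}\right) = 589 \left(1219 + \sqrt{\left(\sqrt{-5}\right)^{2} + 16}\right) = 589 \left(1219 + \sqrt{\left(i \sqrt{5}\right)^{2} + 16}\right) = 589 \left(1219 + \sqrt{-5 + 16}\right) = 589 \left(1219 + \sqrt{11}\right) = 717991 + 589 \sqrt{11}$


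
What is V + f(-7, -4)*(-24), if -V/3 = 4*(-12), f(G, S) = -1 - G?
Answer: 0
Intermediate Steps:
V = 144 (V = -12*(-12) = -3*(-48) = 144)
V + f(-7, -4)*(-24) = 144 + (-1 - 1*(-7))*(-24) = 144 + (-1 + 7)*(-24) = 144 + 6*(-24) = 144 - 144 = 0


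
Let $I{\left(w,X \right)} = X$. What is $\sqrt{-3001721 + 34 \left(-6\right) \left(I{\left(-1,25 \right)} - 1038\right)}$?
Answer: $i \sqrt{2795069} \approx 1671.8 i$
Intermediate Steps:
$\sqrt{-3001721 + 34 \left(-6\right) \left(I{\left(-1,25 \right)} - 1038\right)} = \sqrt{-3001721 + 34 \left(-6\right) \left(25 - 1038\right)} = \sqrt{-3001721 - -206652} = \sqrt{-3001721 + 206652} = \sqrt{-2795069} = i \sqrt{2795069}$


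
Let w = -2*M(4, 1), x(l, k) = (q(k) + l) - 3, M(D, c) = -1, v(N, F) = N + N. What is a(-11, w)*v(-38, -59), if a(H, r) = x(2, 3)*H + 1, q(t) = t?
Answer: 1596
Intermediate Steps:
v(N, F) = 2*N
x(l, k) = -3 + k + l (x(l, k) = (k + l) - 3 = -3 + k + l)
w = 2 (w = -2*(-1) = 2)
a(H, r) = 1 + 2*H (a(H, r) = (-3 + 3 + 2)*H + 1 = 2*H + 1 = 1 + 2*H)
a(-11, w)*v(-38, -59) = (1 + 2*(-11))*(2*(-38)) = (1 - 22)*(-76) = -21*(-76) = 1596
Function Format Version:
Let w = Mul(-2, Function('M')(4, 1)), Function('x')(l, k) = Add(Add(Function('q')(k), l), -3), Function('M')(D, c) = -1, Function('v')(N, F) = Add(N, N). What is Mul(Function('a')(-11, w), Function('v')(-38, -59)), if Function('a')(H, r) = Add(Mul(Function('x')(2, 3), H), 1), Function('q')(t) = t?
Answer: 1596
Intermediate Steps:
Function('v')(N, F) = Mul(2, N)
Function('x')(l, k) = Add(-3, k, l) (Function('x')(l, k) = Add(Add(k, l), -3) = Add(-3, k, l))
w = 2 (w = Mul(-2, -1) = 2)
Function('a')(H, r) = Add(1, Mul(2, H)) (Function('a')(H, r) = Add(Mul(Add(-3, 3, 2), H), 1) = Add(Mul(2, H), 1) = Add(1, Mul(2, H)))
Mul(Function('a')(-11, w), Function('v')(-38, -59)) = Mul(Add(1, Mul(2, -11)), Mul(2, -38)) = Mul(Add(1, -22), -76) = Mul(-21, -76) = 1596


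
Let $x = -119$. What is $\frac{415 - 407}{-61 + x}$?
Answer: $- \frac{2}{45} \approx -0.044444$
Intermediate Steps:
$\frac{415 - 407}{-61 + x} = \frac{415 - 407}{-61 - 119} = \frac{8}{-180} = 8 \left(- \frac{1}{180}\right) = - \frac{2}{45}$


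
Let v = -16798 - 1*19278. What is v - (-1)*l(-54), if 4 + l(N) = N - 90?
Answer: -36224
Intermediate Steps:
v = -36076 (v = -16798 - 19278 = -36076)
l(N) = -94 + N (l(N) = -4 + (N - 90) = -4 + (-90 + N) = -94 + N)
v - (-1)*l(-54) = -36076 - (-1)*(-94 - 54) = -36076 - (-1)*(-148) = -36076 - 1*148 = -36076 - 148 = -36224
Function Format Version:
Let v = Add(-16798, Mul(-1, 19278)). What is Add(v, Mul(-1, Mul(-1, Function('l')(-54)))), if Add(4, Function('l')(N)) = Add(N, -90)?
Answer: -36224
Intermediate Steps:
v = -36076 (v = Add(-16798, -19278) = -36076)
Function('l')(N) = Add(-94, N) (Function('l')(N) = Add(-4, Add(N, -90)) = Add(-4, Add(-90, N)) = Add(-94, N))
Add(v, Mul(-1, Mul(-1, Function('l')(-54)))) = Add(-36076, Mul(-1, Mul(-1, Add(-94, -54)))) = Add(-36076, Mul(-1, Mul(-1, -148))) = Add(-36076, Mul(-1, 148)) = Add(-36076, -148) = -36224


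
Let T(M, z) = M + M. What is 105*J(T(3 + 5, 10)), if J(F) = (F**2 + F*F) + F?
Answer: 55440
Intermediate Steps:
T(M, z) = 2*M
J(F) = F + 2*F**2 (J(F) = (F**2 + F**2) + F = 2*F**2 + F = F + 2*F**2)
105*J(T(3 + 5, 10)) = 105*((2*(3 + 5))*(1 + 2*(2*(3 + 5)))) = 105*((2*8)*(1 + 2*(2*8))) = 105*(16*(1 + 2*16)) = 105*(16*(1 + 32)) = 105*(16*33) = 105*528 = 55440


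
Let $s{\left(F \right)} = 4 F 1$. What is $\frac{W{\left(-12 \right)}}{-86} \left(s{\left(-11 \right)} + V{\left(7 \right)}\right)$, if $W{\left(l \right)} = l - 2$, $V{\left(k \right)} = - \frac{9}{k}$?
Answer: $- \frac{317}{43} \approx -7.3721$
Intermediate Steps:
$s{\left(F \right)} = 4 F$
$W{\left(l \right)} = -2 + l$
$\frac{W{\left(-12 \right)}}{-86} \left(s{\left(-11 \right)} + V{\left(7 \right)}\right) = \frac{-2 - 12}{-86} \left(4 \left(-11\right) - \frac{9}{7}\right) = \left(-14\right) \left(- \frac{1}{86}\right) \left(-44 - \frac{9}{7}\right) = \frac{7 \left(-44 - \frac{9}{7}\right)}{43} = \frac{7}{43} \left(- \frac{317}{7}\right) = - \frac{317}{43}$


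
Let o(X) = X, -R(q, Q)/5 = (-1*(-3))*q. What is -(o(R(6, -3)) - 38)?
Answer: 128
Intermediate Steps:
R(q, Q) = -15*q (R(q, Q) = -5*(-1*(-3))*q = -15*q)
-(o(R(6, -3)) - 38) = -(-15*6 - 38) = -(-90 - 38) = -1*(-128) = 128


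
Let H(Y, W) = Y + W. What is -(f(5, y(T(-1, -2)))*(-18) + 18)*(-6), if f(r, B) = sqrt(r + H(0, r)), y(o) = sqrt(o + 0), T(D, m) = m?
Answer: 108 - 108*sqrt(10) ≈ -233.53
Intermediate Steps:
H(Y, W) = W + Y
y(o) = sqrt(o)
f(r, B) = sqrt(2)*sqrt(r) (f(r, B) = sqrt(r + (r + 0)) = sqrt(r + r) = sqrt(2*r) = sqrt(2)*sqrt(r))
-(f(5, y(T(-1, -2)))*(-18) + 18)*(-6) = -((sqrt(2)*sqrt(5))*(-18) + 18)*(-6) = -(sqrt(10)*(-18) + 18)*(-6) = -(-18*sqrt(10) + 18)*(-6) = -(18 - 18*sqrt(10))*(-6) = (-18 + 18*sqrt(10))*(-6) = 108 - 108*sqrt(10)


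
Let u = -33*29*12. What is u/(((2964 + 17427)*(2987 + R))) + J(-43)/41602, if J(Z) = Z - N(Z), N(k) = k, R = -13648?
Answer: 3828/72462817 ≈ 5.2827e-5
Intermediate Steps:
J(Z) = 0 (J(Z) = Z - Z = 0)
u = -11484 (u = -957*12 = -11484)
u/(((2964 + 17427)*(2987 + R))) + J(-43)/41602 = -11484*1/((2964 + 17427)*(2987 - 13648)) + 0/41602 = -11484/(20391*(-10661)) + 0*(1/41602) = -11484/(-217388451) + 0 = -11484*(-1/217388451) + 0 = 3828/72462817 + 0 = 3828/72462817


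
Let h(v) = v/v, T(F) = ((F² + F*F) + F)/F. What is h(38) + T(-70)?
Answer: -138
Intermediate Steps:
T(F) = (F + 2*F²)/F (T(F) = ((F² + F²) + F)/F = (2*F² + F)/F = (F + 2*F²)/F)
h(v) = 1
h(38) + T(-70) = 1 + (1 + 2*(-70)) = 1 + (1 - 140) = 1 - 139 = -138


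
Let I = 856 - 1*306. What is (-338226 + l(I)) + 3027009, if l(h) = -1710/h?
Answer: 147882894/55 ≈ 2.6888e+6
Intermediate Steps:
I = 550 (I = 856 - 306 = 550)
(-338226 + l(I)) + 3027009 = (-338226 - 1710/550) + 3027009 = (-338226 - 1710*1/550) + 3027009 = (-338226 - 171/55) + 3027009 = -18602601/55 + 3027009 = 147882894/55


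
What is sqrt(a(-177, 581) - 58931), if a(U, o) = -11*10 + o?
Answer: 2*I*sqrt(14615) ≈ 241.79*I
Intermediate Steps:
a(U, o) = -110 + o
sqrt(a(-177, 581) - 58931) = sqrt((-110 + 581) - 58931) = sqrt(471 - 58931) = sqrt(-58460) = 2*I*sqrt(14615)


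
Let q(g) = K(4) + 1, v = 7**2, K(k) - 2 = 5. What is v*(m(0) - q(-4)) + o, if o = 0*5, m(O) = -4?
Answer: -588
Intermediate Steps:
K(k) = 7 (K(k) = 2 + 5 = 7)
v = 49
o = 0
q(g) = 8 (q(g) = 7 + 1 = 8)
v*(m(0) - q(-4)) + o = 49*(-4 - 1*8) + 0 = 49*(-4 - 8) + 0 = 49*(-12) + 0 = -588 + 0 = -588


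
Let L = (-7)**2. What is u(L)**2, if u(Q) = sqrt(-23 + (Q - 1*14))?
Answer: 12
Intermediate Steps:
L = 49
u(Q) = sqrt(-37 + Q) (u(Q) = sqrt(-23 + (Q - 14)) = sqrt(-23 + (-14 + Q)) = sqrt(-37 + Q))
u(L)**2 = (sqrt(-37 + 49))**2 = (sqrt(12))**2 = (2*sqrt(3))**2 = 12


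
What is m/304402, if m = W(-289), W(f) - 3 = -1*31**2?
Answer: -479/152201 ≈ -0.0031472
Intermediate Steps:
W(f) = -958 (W(f) = 3 - 1*31**2 = 3 - 1*961 = 3 - 961 = -958)
m = -958
m/304402 = -958/304402 = -958*1/304402 = -479/152201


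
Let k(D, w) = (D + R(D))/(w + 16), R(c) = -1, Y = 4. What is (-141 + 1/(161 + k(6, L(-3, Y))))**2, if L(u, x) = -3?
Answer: 87500598025/4401604 ≈ 19879.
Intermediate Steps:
k(D, w) = (-1 + D)/(16 + w) (k(D, w) = (D - 1)/(w + 16) = (-1 + D)/(16 + w))
(-141 + 1/(161 + k(6, L(-3, Y))))**2 = (-141 + 1/(161 + (-1 + 6)/(16 - 3)))**2 = (-141 + 1/(161 + 5/13))**2 = (-141 + 1/(2098/13))**2 = (-141 + 13/2098)**2 = (-295805/2098)**2 = 87500598025/4401604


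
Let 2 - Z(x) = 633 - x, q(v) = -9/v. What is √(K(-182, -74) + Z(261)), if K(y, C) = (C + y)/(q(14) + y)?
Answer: I*√2409987842/2557 ≈ 19.199*I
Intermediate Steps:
K(y, C) = (C + y)/(-9/14 + y)
Z(x) = -631 + x (Z(x) = 2 - (633 - x) = 2 + (-633 + x) = -631 + x)
√(K(-182, -74) + Z(261)) = √(14*(-74 - 182)/(-9 + 14*(-182)) + (-631 + 261)) = √(14*(-256)/(-9 - 2548) - 370) = √(14*(-256)/(-2557) - 370) = √(14*(-1/2557)*(-256) - 370) = √(3584/2557 - 370) = √(-942506/2557) = I*√2409987842/2557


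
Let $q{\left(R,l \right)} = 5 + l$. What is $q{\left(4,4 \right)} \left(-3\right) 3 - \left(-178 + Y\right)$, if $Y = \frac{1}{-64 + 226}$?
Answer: $\frac{15713}{162} \approx 96.994$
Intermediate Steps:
$Y = \frac{1}{162} \approx 0.0061728$
$q{\left(4,4 \right)} \left(-3\right) 3 - \left(-178 + Y\right) = \left(5 + 4\right) \left(-3\right) 3 - \left(-178 + \frac{1}{162}\right) = 9 \left(-3\right) 3 - - \frac{28835}{162} = \left(-27\right) 3 + \frac{28835}{162} = -81 + \frac{28835}{162} = \frac{15713}{162}$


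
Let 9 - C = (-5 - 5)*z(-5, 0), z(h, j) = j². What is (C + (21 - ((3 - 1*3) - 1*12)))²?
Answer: 1764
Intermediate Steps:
C = 9 (C = 9 - (-5 - 5)*0² = 9 - (-10)*0 = 9 - 1*0 = 9 + 0 = 9)
(C + (21 - ((3 - 1*3) - 1*12)))² = (9 + (21 - ((3 - 1*3) - 1*12)))² = (9 + (21 - ((3 - 3) - 12)))² = (9 + (21 - (0 - 12)))² = (9 + (21 - 1*(-12)))² = (9 + (21 + 12))² = (9 + 33)² = 42² = 1764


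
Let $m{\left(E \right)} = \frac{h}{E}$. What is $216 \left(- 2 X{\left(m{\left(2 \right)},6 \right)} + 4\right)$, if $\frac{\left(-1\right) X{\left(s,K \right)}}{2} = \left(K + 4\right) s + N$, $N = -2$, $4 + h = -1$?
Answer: $-22464$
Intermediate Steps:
$h = -5$ ($h = -4 - 1 = -5$)
$m{\left(E \right)} = - \frac{5}{E}$
$X{\left(s,K \right)} = 4 - 2 s \left(4 + K\right)$ ($X{\left(s,K \right)} = - 2 \left(\left(K + 4\right) s - 2\right) = - 2 \left(\left(4 + K\right) s - 2\right) = - 2 \left(s \left(4 + K\right) - 2\right) = - 2 \left(-2 + s \left(4 + K\right)\right) = 4 - 2 s \left(4 + K\right)$)
$216 \left(- 2 X{\left(m{\left(2 \right)},6 \right)} + 4\right) = 216 \left(- 2 \left(4 - 8 \left(- \frac{5}{2}\right) - 12 \left(- \frac{5}{2}\right)\right) + 4\right) = 216 \left(- 2 \left(4 - 8 \left(\left(-5\right) \frac{1}{2}\right) - 12 \left(\left(-5\right) \frac{1}{2}\right)\right) + 4\right) = 216 \left(- 2 \left(4 - -20 - 12 \left(- \frac{5}{2}\right)\right) + 4\right) = 216 \left(- 2 \left(4 + 20 + 30\right) + 4\right) = 216 \left(\left(-2\right) 54 + 4\right) = 216 \left(-108 + 4\right) = 216 \left(-104\right) = -22464$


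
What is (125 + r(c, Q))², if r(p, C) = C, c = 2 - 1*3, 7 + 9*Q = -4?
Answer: 1240996/81 ≈ 15321.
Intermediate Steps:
Q = -11/9 (Q = -7/9 + (⅑)*(-4) = -7/9 - 4/9 = -11/9 ≈ -1.2222)
c = -1 (c = 2 - 3 = -1)
(125 + r(c, Q))² = (125 - 11/9)² = (1114/9)² = 1240996/81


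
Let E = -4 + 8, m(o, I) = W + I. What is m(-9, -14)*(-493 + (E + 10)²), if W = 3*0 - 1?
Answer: 4455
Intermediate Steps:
W = -1 (W = 0 - 1 = -1)
m(o, I) = -1 + I
E = 4
m(-9, -14)*(-493 + (E + 10)²) = (-1 - 14)*(-493 + (4 + 10)²) = -15*(-493 + 14²) = -15*(-493 + 196) = -15*(-297) = 4455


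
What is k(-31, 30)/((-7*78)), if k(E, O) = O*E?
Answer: 155/91 ≈ 1.7033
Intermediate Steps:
k(E, O) = E*O
k(-31, 30)/((-7*78)) = (-31*30)/((-7*78)) = -930/(-546) = -930*(-1/546) = 155/91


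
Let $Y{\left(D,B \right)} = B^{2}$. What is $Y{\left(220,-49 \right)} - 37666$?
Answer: $-35265$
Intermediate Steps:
$Y{\left(220,-49 \right)} - 37666 = \left(-49\right)^{2} - 37666 = 2401 - 37666 = -35265$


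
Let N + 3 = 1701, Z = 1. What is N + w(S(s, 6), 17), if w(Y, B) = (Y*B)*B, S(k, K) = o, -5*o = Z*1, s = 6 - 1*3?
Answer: 8201/5 ≈ 1640.2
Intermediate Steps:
N = 1698 (N = -3 + 1701 = 1698)
s = 3 (s = 6 - 3 = 3)
o = -⅕ (o = -1/5 = -⅕*1 = -⅕ ≈ -0.20000)
S(k, K) = -⅕
w(Y, B) = Y*B² (w(Y, B) = (B*Y)*B = Y*B²)
N + w(S(s, 6), 17) = 1698 - ⅕*17² = 1698 - ⅕*289 = 1698 - 289/5 = 8201/5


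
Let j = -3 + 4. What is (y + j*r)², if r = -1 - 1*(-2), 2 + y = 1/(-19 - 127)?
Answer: 21609/21316 ≈ 1.0137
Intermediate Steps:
y = -293/146 (y = -2 + 1/(-19 - 127) = -2 + 1/(-146) = -2 - 1/146 = -293/146 ≈ -2.0069)
j = 1
r = 1 (r = -1 + 2 = 1)
(y + j*r)² = (-293/146 + 1*1)² = (-293/146 + 1)² = (-147/146)² = 21609/21316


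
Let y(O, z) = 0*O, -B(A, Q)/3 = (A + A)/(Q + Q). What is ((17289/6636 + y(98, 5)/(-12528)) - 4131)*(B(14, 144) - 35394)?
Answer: 2585767920389/17696 ≈ 1.4612e+8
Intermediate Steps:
B(A, Q) = -3*A/Q (B(A, Q) = -3*(A + A)/(Q + Q) = -3*2*A/(2*Q) = -3*2*A*1/(2*Q) = -3*A/Q)
y(O, z) = 0
((17289/6636 + y(98, 5)/(-12528)) - 4131)*(B(14, 144) - 35394) = ((17289/6636 + 0/(-12528)) - 4131)*(-3*14/144 - 35394) = ((17289*(1/6636) + 0*(-1/12528)) - 4131)*(-3*14*1/144 - 35394) = ((5763/2212 + 0) - 4131)*(-7/24 - 35394) = (5763/2212 - 4131)*(-849463/24) = -9132009/2212*(-849463/24) = 2585767920389/17696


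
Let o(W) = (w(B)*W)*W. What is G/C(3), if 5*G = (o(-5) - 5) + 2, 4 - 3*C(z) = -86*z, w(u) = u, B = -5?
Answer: -192/655 ≈ -0.29313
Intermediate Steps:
C(z) = 4/3 + 86*z/3 (C(z) = 4/3 - (-86)*z/3 = 4/3 + 86*z/3)
o(W) = -5*W² (o(W) = (-5*W)*W = -5*W²)
G = -128/5 (G = ((-5*(-5)² - 5) + 2)/5 = ((-5*25 - 5) + 2)/5 = ((-125 - 5) + 2)/5 = (-130 + 2)/5 = (⅕)*(-128) = -128/5 ≈ -25.600)
G/C(3) = -128/(5*(4/3 + (86/3)*3)) = -128/(5*(4/3 + 86)) = -128/(5*262/3) = -128/5*3/262 = -192/655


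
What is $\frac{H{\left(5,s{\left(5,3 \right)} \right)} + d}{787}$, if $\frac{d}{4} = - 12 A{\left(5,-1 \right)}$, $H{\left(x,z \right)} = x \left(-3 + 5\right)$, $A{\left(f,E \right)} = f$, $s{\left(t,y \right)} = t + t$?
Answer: $- \frac{230}{787} \approx -0.29225$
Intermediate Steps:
$s{\left(t,y \right)} = 2 t$
$H{\left(x,z \right)} = 2 x$ ($H{\left(x,z \right)} = x 2 = 2 x$)
$d = -240$ ($d = 4 \left(\left(-12\right) 5\right) = 4 \left(-60\right) = -240$)
$\frac{H{\left(5,s{\left(5,3 \right)} \right)} + d}{787} = \frac{2 \cdot 5 - 240}{787} = \left(10 - 240\right) \frac{1}{787} = \left(-230\right) \frac{1}{787} = - \frac{230}{787}$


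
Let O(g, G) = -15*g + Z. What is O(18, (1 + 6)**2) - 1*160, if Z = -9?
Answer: -439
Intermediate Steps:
O(g, G) = -9 - 15*g (O(g, G) = -15*g - 9 = -9 - 15*g)
O(18, (1 + 6)**2) - 1*160 = (-9 - 15*18) - 1*160 = (-9 - 270) - 160 = -279 - 160 = -439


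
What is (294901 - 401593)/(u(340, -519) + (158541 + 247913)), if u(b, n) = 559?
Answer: -35564/135671 ≈ -0.26213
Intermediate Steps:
(294901 - 401593)/(u(340, -519) + (158541 + 247913)) = (294901 - 401593)/(559 + (158541 + 247913)) = -106692/(559 + 406454) = -106692/407013 = -106692*1/407013 = -35564/135671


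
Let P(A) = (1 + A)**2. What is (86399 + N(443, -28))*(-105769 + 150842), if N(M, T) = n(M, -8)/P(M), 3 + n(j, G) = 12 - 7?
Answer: 383849629379209/98568 ≈ 3.8943e+9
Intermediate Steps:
n(j, G) = 2 (n(j, G) = -3 + (12 - 7) = -3 + 5 = 2)
N(M, T) = 2/(1 + M)**2 (N(M, T) = 2/((1 + M)**2) = 2/(1 + M)**2)
(86399 + N(443, -28))*(-105769 + 150842) = (86399 + 2/(1 + 443)**2)*(-105769 + 150842) = (86399 + 2/444**2)*45073 = (86399 + 2*(1/197136))*45073 = (86399 + 1/98568)*45073 = (8516176633/98568)*45073 = 383849629379209/98568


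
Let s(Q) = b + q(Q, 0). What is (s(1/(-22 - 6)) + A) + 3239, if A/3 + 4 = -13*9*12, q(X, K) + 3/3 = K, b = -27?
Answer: -1013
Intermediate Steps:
q(X, K) = -1 + K
s(Q) = -28 (s(Q) = -27 + (-1 + 0) = -27 - 1 = -28)
A = -4224 (A = -12 + 3*(-13*9*12) = -12 + 3*(-117*12) = -12 + 3*(-1404) = -12 - 4212 = -4224)
(s(1/(-22 - 6)) + A) + 3239 = (-28 - 4224) + 3239 = -4252 + 3239 = -1013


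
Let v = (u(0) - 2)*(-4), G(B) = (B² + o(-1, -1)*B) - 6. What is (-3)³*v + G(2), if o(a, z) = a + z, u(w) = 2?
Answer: -6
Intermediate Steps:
G(B) = -6 + B² - 2*B (G(B) = (B² + (-1 - 1)*B) - 6 = (B² - 2*B) - 6 = -6 + B² - 2*B)
v = 0 (v = (2 - 2)*(-4) = 0*(-4) = 0)
(-3)³*v + G(2) = (-3)³*0 + (-6 + 2² - 2*2) = -27*0 + (-6 + 4 - 4) = 0 - 6 = -6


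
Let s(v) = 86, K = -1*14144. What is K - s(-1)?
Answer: -14230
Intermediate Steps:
K = -14144
K - s(-1) = -14144 - 1*86 = -14144 - 86 = -14230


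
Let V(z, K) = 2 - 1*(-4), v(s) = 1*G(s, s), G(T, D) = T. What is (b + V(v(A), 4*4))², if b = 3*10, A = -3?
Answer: 1296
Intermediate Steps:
v(s) = s (v(s) = 1*s = s)
V(z, K) = 6 (V(z, K) = 2 + 4 = 6)
b = 30
(b + V(v(A), 4*4))² = (30 + 6)² = 36² = 1296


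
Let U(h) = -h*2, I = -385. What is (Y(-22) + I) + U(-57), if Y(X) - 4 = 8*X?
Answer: -443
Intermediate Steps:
Y(X) = 4 + 8*X
U(h) = -2*h
(Y(-22) + I) + U(-57) = ((4 + 8*(-22)) - 385) - 2*(-57) = ((4 - 176) - 385) + 114 = (-172 - 385) + 114 = -557 + 114 = -443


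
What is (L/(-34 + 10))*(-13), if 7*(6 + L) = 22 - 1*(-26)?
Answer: 13/28 ≈ 0.46429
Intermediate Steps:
L = 6/7 (L = -6 + (22 - 1*(-26))/7 = -6 + (22 + 26)/7 = -6 + (1/7)*48 = -6 + 48/7 = 6/7 ≈ 0.85714)
(L/(-34 + 10))*(-13) = (6/(7*(-34 + 10)))*(-13) = ((6/7)/(-24))*(-13) = ((6/7)*(-1/24))*(-13) = -1/28*(-13) = 13/28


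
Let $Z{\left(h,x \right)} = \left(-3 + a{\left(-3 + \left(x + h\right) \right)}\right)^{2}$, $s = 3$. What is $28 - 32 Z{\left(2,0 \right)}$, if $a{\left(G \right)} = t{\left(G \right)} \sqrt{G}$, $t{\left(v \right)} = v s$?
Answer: $28 - 576 i \approx 28.0 - 576.0 i$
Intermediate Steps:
$t{\left(v \right)} = 3 v$ ($t{\left(v \right)} = v 3 = 3 v$)
$a{\left(G \right)} = 3 G^{\frac{3}{2}}$ ($a{\left(G \right)} = 3 G \sqrt{G} = 3 G^{\frac{3}{2}}$)
$Z{\left(h,x \right)} = \left(-3 + 3 \left(-3 + h + x\right)^{\frac{3}{2}}\right)^{2}$ ($Z{\left(h,x \right)} = \left(-3 + 3 \left(-3 + \left(x + h\right)\right)^{\frac{3}{2}}\right)^{2} = \left(-3 + 3 \left(-3 + \left(h + x\right)\right)^{\frac{3}{2}}\right)^{2} = \left(-3 + 3 \left(-3 + h + x\right)^{\frac{3}{2}}\right)^{2}$)
$28 - 32 Z{\left(2,0 \right)} = 28 - 32 \cdot 9 \left(-1 + \left(-3 + 2 + 0\right)^{\frac{3}{2}}\right)^{2} = 28 - 32 \cdot 9 \left(-1 + \left(-1\right)^{\frac{3}{2}}\right)^{2} = 28 - 32 \cdot 9 \left(-1 - i\right)^{2} = 28 - 288 \left(-1 - i\right)^{2}$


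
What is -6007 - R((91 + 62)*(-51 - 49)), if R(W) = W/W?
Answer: -6008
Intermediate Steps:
R(W) = 1
-6007 - R((91 + 62)*(-51 - 49)) = -6007 - 1*1 = -6007 - 1 = -6008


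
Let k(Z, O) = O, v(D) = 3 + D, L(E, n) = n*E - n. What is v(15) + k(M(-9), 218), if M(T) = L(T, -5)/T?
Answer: 236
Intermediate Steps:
L(E, n) = -n + E*n (L(E, n) = E*n - n = -n + E*n)
M(T) = (5 - 5*T)/T (M(T) = (-5*(-1 + T))/T = (5 - 5*T)/T)
v(15) + k(M(-9), 218) = (3 + 15) + 218 = 18 + 218 = 236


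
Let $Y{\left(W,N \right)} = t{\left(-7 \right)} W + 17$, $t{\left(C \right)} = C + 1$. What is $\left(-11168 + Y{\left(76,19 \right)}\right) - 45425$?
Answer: $-57032$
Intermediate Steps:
$t{\left(C \right)} = 1 + C$
$Y{\left(W,N \right)} = 17 - 6 W$ ($Y{\left(W,N \right)} = \left(1 - 7\right) W + 17 = - 6 W + 17 = 17 - 6 W$)
$\left(-11168 + Y{\left(76,19 \right)}\right) - 45425 = \left(-11168 + \left(17 - 456\right)\right) - 45425 = \left(-11168 - 439\right) - 45425 = -11607 - 45425 = -57032$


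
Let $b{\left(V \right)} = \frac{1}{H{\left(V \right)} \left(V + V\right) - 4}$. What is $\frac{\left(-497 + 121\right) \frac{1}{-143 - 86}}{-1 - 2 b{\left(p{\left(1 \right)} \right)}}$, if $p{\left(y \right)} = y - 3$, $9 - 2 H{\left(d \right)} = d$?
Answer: $- \frac{1222}{687} \approx -1.7787$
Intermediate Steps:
$H{\left(d \right)} = \frac{9}{2} - \frac{d}{2}$
$p{\left(y \right)} = -3 + y$
$b{\left(V \right)} = \frac{1}{-4 + 2 V \left(\frac{9}{2} - \frac{V}{2}\right)}$ ($b{\left(V \right)} = \frac{1}{\left(\frac{9}{2} - \frac{V}{2}\right) \left(V + V\right) - 4} = \frac{1}{\left(\frac{9}{2} - \frac{V}{2}\right) 2 V - 4} = \frac{1}{2 V \left(\frac{9}{2} - \frac{V}{2}\right) - 4} = \frac{1}{-4 + 2 V \left(\frac{9}{2} - \frac{V}{2}\right)}$)
$\frac{\left(-497 + 121\right) \frac{1}{-143 - 86}}{-1 - 2 b{\left(p{\left(1 \right)} \right)}} = \frac{\left(-497 + 121\right) \frac{1}{-143 - 86}}{-1 - 2 \left(- \frac{1}{4 + \left(-3 + 1\right) \left(-9 + \left(-3 + 1\right)\right)}\right)} = \frac{\left(-376\right) \frac{1}{-229}}{-1 - 2 \left(- \frac{1}{4 - 2 \left(-9 - 2\right)}\right)} = \frac{\left(-376\right) \left(- \frac{1}{229}\right)}{-1 - 2 \left(- \frac{1}{4 - -22}\right)} = \frac{376}{229 \left(-1 - 2 \left(- \frac{1}{4 + 22}\right)\right)} = \frac{376}{229 \left(-1 - 2 \left(- \frac{1}{26}\right)\right)} = \frac{376}{229 \left(-1 - 2 \left(\left(-1\right) \frac{1}{26}\right)\right)} = \frac{376}{229 \left(-1 - - \frac{1}{13}\right)} = \frac{376}{229 \left(-1 + \frac{1}{13}\right)} = \frac{376}{229 \left(- \frac{12}{13}\right)} = \frac{376}{229} \left(- \frac{13}{12}\right) = - \frac{1222}{687}$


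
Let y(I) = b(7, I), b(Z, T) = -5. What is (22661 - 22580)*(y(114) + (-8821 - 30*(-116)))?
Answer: -433026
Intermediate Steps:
y(I) = -5
(22661 - 22580)*(y(114) + (-8821 - 30*(-116))) = (22661 - 22580)*(-5 + (-8821 - 30*(-116))) = 81*(-5 + (-8821 - 1*(-3480))) = 81*(-5 + (-8821 + 3480)) = 81*(-5 - 5341) = 81*(-5346) = -433026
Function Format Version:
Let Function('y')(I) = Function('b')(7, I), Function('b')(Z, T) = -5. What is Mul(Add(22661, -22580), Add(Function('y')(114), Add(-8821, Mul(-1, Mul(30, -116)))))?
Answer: -433026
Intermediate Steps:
Function('y')(I) = -5
Mul(Add(22661, -22580), Add(Function('y')(114), Add(-8821, Mul(-1, Mul(30, -116))))) = Mul(Add(22661, -22580), Add(-5, Add(-8821, Mul(-1, Mul(30, -116))))) = Mul(81, Add(-5, Add(-8821, Mul(-1, -3480)))) = Mul(81, Add(-5, Add(-8821, 3480))) = Mul(81, Add(-5, -5341)) = Mul(81, -5346) = -433026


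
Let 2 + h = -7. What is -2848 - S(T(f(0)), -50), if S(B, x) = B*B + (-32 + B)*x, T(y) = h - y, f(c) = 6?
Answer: -5423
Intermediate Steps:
h = -9 (h = -2 - 7 = -9)
T(y) = -9 - y
S(B, x) = B**2 + x*(-32 + B)
-2848 - S(T(f(0)), -50) = -2848 - ((-9 - 1*6)**2 - 32*(-50) + (-9 - 1*6)*(-50)) = -2848 - ((-9 - 6)**2 + 1600 + (-9 - 6)*(-50)) = -2848 - ((-15)**2 + 1600 - 15*(-50)) = -2848 - (225 + 1600 + 750) = -2848 - 1*2575 = -2848 - 2575 = -5423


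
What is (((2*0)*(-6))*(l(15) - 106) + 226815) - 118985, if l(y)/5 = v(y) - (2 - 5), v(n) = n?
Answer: 107830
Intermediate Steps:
l(y) = 15 + 5*y (l(y) = 5*(y - (2 - 5)) = 5*(y - 1*(-3)) = 5*(y + 3) = 5*(3 + y) = 15 + 5*y)
(((2*0)*(-6))*(l(15) - 106) + 226815) - 118985 = (((2*0)*(-6))*((15 + 5*15) - 106) + 226815) - 118985 = ((0*(-6))*((15 + 75) - 106) + 226815) - 118985 = (0*(90 - 106) + 226815) - 118985 = (0*(-16) + 226815) - 118985 = (0 + 226815) - 118985 = 226815 - 118985 = 107830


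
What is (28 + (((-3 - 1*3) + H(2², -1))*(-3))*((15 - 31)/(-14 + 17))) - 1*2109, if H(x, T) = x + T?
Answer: -2129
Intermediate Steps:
H(x, T) = T + x
(28 + (((-3 - 1*3) + H(2², -1))*(-3))*((15 - 31)/(-14 + 17))) - 1*2109 = (28 + (((-3 - 1*3) + (-1 + 2²))*(-3))*((15 - 31)/(-14 + 17))) - 1*2109 = (28 + (((-3 - 3) + (-1 + 4))*(-3))*(-16/3)) - 2109 = (28 + ((-6 + 3)*(-3))*(-16*⅓)) - 2109 = (28 - 3*(-3)*(-16/3)) - 2109 = (28 + 9*(-16/3)) - 2109 = (28 - 48) - 2109 = -20 - 2109 = -2129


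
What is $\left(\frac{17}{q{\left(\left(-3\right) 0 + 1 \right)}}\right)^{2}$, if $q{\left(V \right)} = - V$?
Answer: $289$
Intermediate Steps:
$\left(\frac{17}{q{\left(\left(-3\right) 0 + 1 \right)}}\right)^{2} = \left(\frac{17}{\left(-1\right) \left(\left(-3\right) 0 + 1\right)}\right)^{2} = \left(\frac{17}{\left(-1\right) \left(0 + 1\right)}\right)^{2} = \left(\frac{17}{\left(-1\right) 1}\right)^{2} = \left(\frac{17}{-1}\right)^{2} = \left(17 \left(-1\right)\right)^{2} = \left(-17\right)^{2} = 289$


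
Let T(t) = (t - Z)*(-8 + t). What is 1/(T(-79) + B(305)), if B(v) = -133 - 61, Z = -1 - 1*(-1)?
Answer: 1/6679 ≈ 0.00014972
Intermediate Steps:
Z = 0 (Z = -1 + 1 = 0)
T(t) = t*(-8 + t) (T(t) = (t - 1*0)*(-8 + t) = (t + 0)*(-8 + t) = t*(-8 + t))
B(v) = -194
1/(T(-79) + B(305)) = 1/(-79*(-8 - 79) - 194) = 1/(-79*(-87) - 194) = 1/(6873 - 194) = 1/6679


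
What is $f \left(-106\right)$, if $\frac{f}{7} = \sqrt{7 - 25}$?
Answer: $- 2226 i \sqrt{2} \approx - 3148.0 i$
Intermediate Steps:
$f = 21 i \sqrt{2}$ ($f = 7 \sqrt{7 - 25} = 7 \sqrt{-18} = 7 \cdot 3 i \sqrt{2} = 21 i \sqrt{2} \approx 29.698 i$)
$f \left(-106\right) = 21 i \sqrt{2} \left(-106\right) = - 2226 i \sqrt{2}$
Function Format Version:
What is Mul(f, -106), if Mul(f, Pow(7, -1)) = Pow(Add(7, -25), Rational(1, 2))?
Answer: Mul(-2226, I, Pow(2, Rational(1, 2))) ≈ Mul(-3148.0, I)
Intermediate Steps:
f = Mul(21, I, Pow(2, Rational(1, 2))) (f = Mul(7, Pow(Add(7, -25), Rational(1, 2))) = Mul(7, Pow(-18, Rational(1, 2))) = Mul(7, Mul(3, I, Pow(2, Rational(1, 2)))) = Mul(21, I, Pow(2, Rational(1, 2))) ≈ Mul(29.698, I))
Mul(f, -106) = Mul(Mul(21, I, Pow(2, Rational(1, 2))), -106) = Mul(-2226, I, Pow(2, Rational(1, 2)))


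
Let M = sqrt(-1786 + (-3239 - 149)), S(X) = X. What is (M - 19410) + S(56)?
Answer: -19354 + I*sqrt(5174) ≈ -19354.0 + 71.931*I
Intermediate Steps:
M = I*sqrt(5174) (M = sqrt(-1786 - 3388) = sqrt(-5174) = I*sqrt(5174) ≈ 71.931*I)
(M - 19410) + S(56) = (I*sqrt(5174) - 19410) + 56 = (-19410 + I*sqrt(5174)) + 56 = -19354 + I*sqrt(5174)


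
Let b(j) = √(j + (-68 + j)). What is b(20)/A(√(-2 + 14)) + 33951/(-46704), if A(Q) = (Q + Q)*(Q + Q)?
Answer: -11317/15568 + I*√7/24 ≈ -0.72694 + 0.11024*I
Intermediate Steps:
b(j) = √(-68 + 2*j)
A(Q) = 4*Q² (A(Q) = (2*Q)*(2*Q) = 4*Q²)
b(20)/A(√(-2 + 14)) + 33951/(-46704) = √(-68 + 2*20)/((4*(√(-2 + 14))²)) + 33951/(-46704) = √(-68 + 40)/((4*(√12)²)) + 33951*(-1/46704) = √(-28)/((4*(2*√3)²)) - 11317/15568 = (2*I*√7)/((4*12)) - 11317/15568 = (2*I*√7)/48 - 11317/15568 = (2*I*√7)*(1/48) - 11317/15568 = I*√7/24 - 11317/15568 = -11317/15568 + I*√7/24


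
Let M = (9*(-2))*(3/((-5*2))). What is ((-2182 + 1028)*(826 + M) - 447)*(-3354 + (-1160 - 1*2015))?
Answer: 31335367477/5 ≈ 6.2671e+9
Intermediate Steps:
M = 27/5 (M = -54/(-10) = -54*(-1)/10 = -18*(-3/10) = 27/5 ≈ 5.4000)
((-2182 + 1028)*(826 + M) - 447)*(-3354 + (-1160 - 1*2015)) = ((-2182 + 1028)*(826 + 27/5) - 447)*(-3354 + (-1160 - 1*2015)) = (-1154*4157/5 - 447)*(-3354 + (-1160 - 2015)) = (-4797178/5 - 447)*(-3354 - 3175) = -4799413/5*(-6529) = 31335367477/5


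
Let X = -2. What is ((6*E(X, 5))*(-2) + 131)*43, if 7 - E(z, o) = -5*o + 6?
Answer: -7783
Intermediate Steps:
E(z, o) = 1 + 5*o (E(z, o) = 7 - (-5*o + 6) = 7 - (6 - 5*o) = 7 + (-6 + 5*o) = 1 + 5*o)
((6*E(X, 5))*(-2) + 131)*43 = ((6*(1 + 5*5))*(-2) + 131)*43 = ((6*(1 + 25))*(-2) + 131)*43 = ((6*26)*(-2) + 131)*43 = (156*(-2) + 131)*43 = (-312 + 131)*43 = -181*43 = -7783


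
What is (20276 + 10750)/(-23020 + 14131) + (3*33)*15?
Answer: 4389713/2963 ≈ 1481.5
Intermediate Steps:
(20276 + 10750)/(-23020 + 14131) + (3*33)*15 = 31026/(-8889) + 99*15 = 31026*(-1/8889) + 1485 = -10342/2963 + 1485 = 4389713/2963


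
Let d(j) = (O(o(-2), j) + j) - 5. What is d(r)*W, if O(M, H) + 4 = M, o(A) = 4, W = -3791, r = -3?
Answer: 30328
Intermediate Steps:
O(M, H) = -4 + M
d(j) = -5 + j (d(j) = ((-4 + 4) + j) - 5 = (0 + j) - 5 = j - 5 = -5 + j)
d(r)*W = (-5 - 3)*(-3791) = -8*(-3791) = 30328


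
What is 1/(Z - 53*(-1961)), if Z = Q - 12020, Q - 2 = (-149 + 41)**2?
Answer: 1/103579 ≈ 9.6545e-6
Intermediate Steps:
Q = 11666 (Q = 2 + (-149 + 41)**2 = 2 + (-108)**2 = 2 + 11664 = 11666)
Z = -354 (Z = 11666 - 12020 = -354)
1/(Z - 53*(-1961)) = 1/(-354 - 53*(-1961)) = 1/(-354 + 103933) = 1/103579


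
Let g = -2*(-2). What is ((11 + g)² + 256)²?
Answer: 231361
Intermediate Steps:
g = 4
((11 + g)² + 256)² = ((11 + 4)² + 256)² = (15² + 256)² = (225 + 256)² = 481² = 231361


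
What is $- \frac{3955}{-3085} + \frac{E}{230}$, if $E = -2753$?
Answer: $- \frac{1516671}{141910} \approx -10.688$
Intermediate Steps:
$- \frac{3955}{-3085} + \frac{E}{230} = - \frac{3955}{-3085} - \frac{2753}{230} = \left(-3955\right) \left(- \frac{1}{3085}\right) - \frac{2753}{230} = \frac{791}{617} - \frac{2753}{230} = - \frac{1516671}{141910}$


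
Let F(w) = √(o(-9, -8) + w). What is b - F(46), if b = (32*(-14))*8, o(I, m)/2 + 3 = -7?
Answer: -3584 - √26 ≈ -3589.1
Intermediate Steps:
o(I, m) = -20 (o(I, m) = -6 + 2*(-7) = -6 - 14 = -20)
F(w) = √(-20 + w)
b = -3584 (b = -448*8 = -3584)
b - F(46) = -3584 - √(-20 + 46) = -3584 - √26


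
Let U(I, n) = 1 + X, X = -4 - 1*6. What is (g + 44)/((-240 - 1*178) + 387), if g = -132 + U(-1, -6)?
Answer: 97/31 ≈ 3.1290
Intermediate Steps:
X = -10 (X = -4 - 6 = -10)
U(I, n) = -9 (U(I, n) = 1 - 10 = -9)
g = -141 (g = -132 - 9 = -141)
(g + 44)/((-240 - 1*178) + 387) = (-141 + 44)/((-240 - 1*178) + 387) = -97/((-240 - 178) + 387) = -97/(-418 + 387) = -97/(-31) = -97*(-1/31) = 97/31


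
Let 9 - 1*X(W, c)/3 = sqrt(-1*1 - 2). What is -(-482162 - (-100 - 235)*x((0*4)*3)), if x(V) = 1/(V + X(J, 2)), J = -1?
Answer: 13500201/28 - 335*I*sqrt(3)/252 ≈ 4.8215e+5 - 2.3025*I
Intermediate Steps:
X(W, c) = 27 - 3*I*sqrt(3) (X(W, c) = 27 - 3*sqrt(-1*1 - 2) = 27 - 3*sqrt(-1 - 2) = 27 - 3*I*sqrt(3))
x(V) = 1/(27 + V - 3*I*sqrt(3)) (x(V) = 1/(V + (27 - 3*I*sqrt(3))) = 1/(27 + V - 3*I*sqrt(3)))
-(-482162 - (-100 - 235)*x((0*4)*3)) = -(-482162 - (-100 - 235)/(27 + (0*4)*3 - 3*I*sqrt(3))) = -(-482162 - (-335)/(27 + 0*3 - 3*I*sqrt(3))) = -(-482162 - (-335)/(27 + 0 - 3*I*sqrt(3))) = -(-482162 - (-335)/(27 - 3*I*sqrt(3))) = -(-482162 + 335/(27 - 3*I*sqrt(3))) = 482162 - 335/(27 - 3*I*sqrt(3))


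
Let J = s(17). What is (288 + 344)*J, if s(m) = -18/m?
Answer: -11376/17 ≈ -669.18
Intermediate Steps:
J = -18/17 ≈ -1.0588
(288 + 344)*J = (288 + 344)*(-18/17) = 632*(-18/17) = -11376/17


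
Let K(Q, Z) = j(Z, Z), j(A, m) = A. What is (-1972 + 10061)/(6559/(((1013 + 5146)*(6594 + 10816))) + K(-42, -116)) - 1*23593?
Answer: -294328037736143/12438463481 ≈ -23663.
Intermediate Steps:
K(Q, Z) = Z
(-1972 + 10061)/(6559/(((1013 + 5146)*(6594 + 10816))) + K(-42, -116)) - 1*23593 = (-1972 + 10061)/(6559/(((1013 + 5146)*(6594 + 10816))) - 116) - 1*23593 = 8089/(6559/((6159*17410)) - 116) - 23593 = 8089/(6559/107228190 - 116) - 23593 = 8089/(-12438463481/107228190) - 23593 = 8089*(-107228190/12438463481) - 23593 = -867368828910/12438463481 - 23593 = -294328037736143/12438463481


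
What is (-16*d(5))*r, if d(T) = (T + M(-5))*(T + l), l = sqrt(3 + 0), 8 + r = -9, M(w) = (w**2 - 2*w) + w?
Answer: 47600 + 9520*sqrt(3) ≈ 64089.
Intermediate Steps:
M(w) = w**2 - w
r = -17 (r = -8 - 9 = -17)
l = sqrt(3) ≈ 1.7320
d(T) = (30 + T)*(T + sqrt(3)) (d(T) = (T - 5*(-1 - 5))*(T + sqrt(3)) = (T - 5*(-6))*(T + sqrt(3)) = (T + 30)*(T + sqrt(3)) = (30 + T)*(T + sqrt(3)))
(-16*d(5))*r = -16*(5**2 + 30*5 + 30*sqrt(3) + 5*sqrt(3))*(-17) = -16*(25 + 150 + 30*sqrt(3) + 5*sqrt(3))*(-17) = -16*(175 + 35*sqrt(3))*(-17) = (-2800 - 560*sqrt(3))*(-17) = 47600 + 9520*sqrt(3)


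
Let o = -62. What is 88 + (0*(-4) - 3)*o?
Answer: 274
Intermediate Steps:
88 + (0*(-4) - 3)*o = 88 + (0*(-4) - 3)*(-62) = 88 + (0 - 3)*(-62) = 88 - 3*(-62) = 88 + 186 = 274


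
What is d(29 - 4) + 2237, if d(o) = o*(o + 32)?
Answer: 3662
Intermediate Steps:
d(o) = o*(32 + o)
d(29 - 4) + 2237 = (29 - 4)*(32 + (29 - 4)) + 2237 = 25*(32 + 25) + 2237 = 25*57 + 2237 = 1425 + 2237 = 3662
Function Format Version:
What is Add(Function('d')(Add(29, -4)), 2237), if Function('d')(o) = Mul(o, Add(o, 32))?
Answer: 3662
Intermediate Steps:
Function('d')(o) = Mul(o, Add(32, o))
Add(Function('d')(Add(29, -4)), 2237) = Add(Mul(Add(29, -4), Add(32, Add(29, -4))), 2237) = Add(Mul(25, Add(32, 25)), 2237) = Add(Mul(25, 57), 2237) = Add(1425, 2237) = 3662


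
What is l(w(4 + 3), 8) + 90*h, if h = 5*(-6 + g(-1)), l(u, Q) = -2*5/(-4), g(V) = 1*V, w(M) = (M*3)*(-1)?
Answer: -6295/2 ≈ -3147.5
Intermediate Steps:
w(M) = -3*M (w(M) = (3*M)*(-1) = -3*M)
g(V) = V
l(u, Q) = 5/2 (l(u, Q) = -10*(-¼) = 5/2)
h = -35 (h = 5*(-6 - 1) = 5*(-7) = -35)
l(w(4 + 3), 8) + 90*h = 5/2 + 90*(-35) = 5/2 - 3150 = -6295/2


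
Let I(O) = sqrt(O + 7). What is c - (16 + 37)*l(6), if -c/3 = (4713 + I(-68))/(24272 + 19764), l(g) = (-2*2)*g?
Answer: 55999653/44036 - 3*I*sqrt(61)/44036 ≈ 1271.7 - 0.00053208*I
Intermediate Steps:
l(g) = -4*g
I(O) = sqrt(7 + O)
c = -14139/44036 - 3*I*sqrt(61)/44036 (c = -3*(4713 + sqrt(7 - 68))/(24272 + 19764) = -3*(4713 + sqrt(-61))/44036 = -3*(4713 + I*sqrt(61))/44036 = -3*(4713/44036 + I*sqrt(61)/44036) = -14139/44036 - 3*I*sqrt(61)/44036 ≈ -0.32108 - 0.00053208*I)
c - (16 + 37)*l(6) = (-14139/44036 - 3*I*sqrt(61)/44036) - (16 + 37)*(-4*6) = (-14139/44036 - 3*I*sqrt(61)/44036) - 53*(-24) = (-14139/44036 - 3*I*sqrt(61)/44036) - 1*(-1272) = (-14139/44036 - 3*I*sqrt(61)/44036) + 1272 = 55999653/44036 - 3*I*sqrt(61)/44036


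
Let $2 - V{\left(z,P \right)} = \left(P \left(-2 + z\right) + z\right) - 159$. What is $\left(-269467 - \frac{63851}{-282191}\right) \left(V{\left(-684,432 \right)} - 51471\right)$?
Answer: $- \frac{1437328840936092}{21707} \approx -6.6215 \cdot 10^{10}$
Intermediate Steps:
$V{\left(z,P \right)} = 161 - z - P \left(-2 + z\right)$ ($V{\left(z,P \right)} = 2 - \left(\left(P \left(-2 + z\right) + z\right) - 159\right) = 2 - \left(\left(z + P \left(-2 + z\right)\right) - 159\right) = 2 - \left(-159 + z + P \left(-2 + z\right)\right) = 161 - z - P \left(-2 + z\right)$)
$\left(-269467 - \frac{63851}{-282191}\right) \left(V{\left(-684,432 \right)} - 51471\right) = \left(-269467 - \frac{63851}{-282191}\right) \left(\left(161 - -684 + 2 \cdot 432 - 432 \left(-684\right)\right) - 51471\right) = \left(-269467 - - \frac{63851}{282191}\right) \left(\left(161 + 684 + 864 + 295488\right) - 51471\right) = \left(-269467 + \frac{63851}{282191}\right) \left(297197 - 51471\right) = \left(- \frac{76041098346}{282191}\right) 245726 = - \frac{1437328840936092}{21707}$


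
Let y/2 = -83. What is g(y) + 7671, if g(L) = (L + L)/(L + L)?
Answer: 7672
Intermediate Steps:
y = -166 (y = 2*(-83) = -166)
g(L) = 1 (g(L) = (2*L)/((2*L)) = (2*L)*(1/(2*L)) = 1)
g(y) + 7671 = 1 + 7671 = 7672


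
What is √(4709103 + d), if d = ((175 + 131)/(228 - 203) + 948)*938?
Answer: 7*√2862147/5 ≈ 2368.5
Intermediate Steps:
d = 22517628/25 (d = (306/25 + 948)*938 = (24006/25)*938 = 22517628/25 ≈ 9.0071e+5)
√(4709103 + d) = √(4709103 + 22517628/25) = √(140245203/25) = 7*√2862147/5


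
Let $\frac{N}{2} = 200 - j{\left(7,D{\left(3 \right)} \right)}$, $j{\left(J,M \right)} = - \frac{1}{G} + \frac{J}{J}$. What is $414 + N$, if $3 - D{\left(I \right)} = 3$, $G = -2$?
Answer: $811$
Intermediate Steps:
$D{\left(I \right)} = 0$ ($D{\left(I \right)} = 3 - 3 = 0$)
$j{\left(J,M \right)} = \frac{3}{2}$ ($j{\left(J,M \right)} = - \frac{1}{-2} + \frac{J}{J} = \left(-1\right) \left(- \frac{1}{2}\right) + 1 = \frac{1}{2} + 1 = \frac{3}{2}$)
$N = 397$ ($N = 2 \left(200 - \frac{3}{2}\right) = 2 \cdot \frac{397}{2} = 397$)
$414 + N = 414 + 397 = 811$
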